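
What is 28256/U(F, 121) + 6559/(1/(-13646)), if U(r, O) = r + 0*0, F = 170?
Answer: -7607835562/85 ≈ -8.9504e+7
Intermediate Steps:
U(r, O) = r (U(r, O) = r + 0 = r)
28256/U(F, 121) + 6559/(1/(-13646)) = 28256/170 + 6559/(1/(-13646)) = 28256*(1/170) + 6559/(-1/13646) = 14128/85 + 6559*(-13646) = 14128/85 - 89504114 = -7607835562/85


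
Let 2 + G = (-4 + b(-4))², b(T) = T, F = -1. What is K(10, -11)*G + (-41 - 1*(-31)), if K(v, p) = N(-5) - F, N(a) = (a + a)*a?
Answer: 3152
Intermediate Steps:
N(a) = 2*a² (N(a) = (2*a)*a = 2*a²)
K(v, p) = 51 (K(v, p) = 2*(-5)² - 1*(-1) = 2*25 + 1 = 50 + 1 = 51)
G = 62 (G = -2 + (-4 - 4)² = -2 + (-8)² = -2 + 64 = 62)
K(10, -11)*G + (-41 - 1*(-31)) = 51*62 + (-41 - 1*(-31)) = 3162 + (-41 + 31) = 3162 - 10 = 3152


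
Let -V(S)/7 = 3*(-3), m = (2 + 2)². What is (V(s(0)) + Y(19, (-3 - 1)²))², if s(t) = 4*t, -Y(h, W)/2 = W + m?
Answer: 1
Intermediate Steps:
m = 16 (m = 4² = 16)
Y(h, W) = -32 - 2*W (Y(h, W) = -2*(W + 16) = -2*(16 + W) = -32 - 2*W)
V(S) = 63 (V(S) = -21*(-3) = -7*(-9) = 63)
(V(s(0)) + Y(19, (-3 - 1)²))² = (63 + (-32 - 2*(-3 - 1)²))² = (63 + (-32 - 2*(-4)²))² = (63 + (-32 - 2*16))² = (63 + (-32 - 32))² = (63 - 64)² = (-1)² = 1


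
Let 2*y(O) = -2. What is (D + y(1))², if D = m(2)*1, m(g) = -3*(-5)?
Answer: 196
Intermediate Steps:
m(g) = 15
y(O) = -1 (y(O) = (½)*(-2) = -1)
D = 15 (D = 15*1 = 15)
(D + y(1))² = (15 - 1)² = 14² = 196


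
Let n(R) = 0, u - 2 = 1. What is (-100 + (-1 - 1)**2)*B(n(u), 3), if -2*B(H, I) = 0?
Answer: 0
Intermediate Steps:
u = 3 (u = 2 + 1 = 3)
B(H, I) = 0 (B(H, I) = -1/2*0 = 0)
(-100 + (-1 - 1)**2)*B(n(u), 3) = (-100 + (-1 - 1)**2)*0 = (-100 + (-2)**2)*0 = (-100 + 4)*0 = -96*0 = 0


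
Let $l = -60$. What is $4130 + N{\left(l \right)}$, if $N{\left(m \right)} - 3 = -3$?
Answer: $4130$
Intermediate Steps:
$N{\left(m \right)} = 0$ ($N{\left(m \right)} = 3 - 3 = 0$)
$4130 + N{\left(l \right)} = 4130 + 0 = 4130$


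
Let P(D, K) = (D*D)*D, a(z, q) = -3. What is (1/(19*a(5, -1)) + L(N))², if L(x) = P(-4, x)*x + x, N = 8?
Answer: 825355441/3249 ≈ 2.5403e+5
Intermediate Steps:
P(D, K) = D³ (P(D, K) = D²*D = D³)
L(x) = -63*x (L(x) = (-4)³*x + x = -64*x + x = -63*x)
(1/(19*a(5, -1)) + L(N))² = (1/(19*(-3)) - 63*8)² = (1/(-57) - 504)² = (-1/57 - 504)² = (-28729/57)² = 825355441/3249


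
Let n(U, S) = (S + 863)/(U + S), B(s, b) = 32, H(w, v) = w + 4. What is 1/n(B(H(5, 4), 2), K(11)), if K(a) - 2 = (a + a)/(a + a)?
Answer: 35/866 ≈ 0.040416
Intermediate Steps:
H(w, v) = 4 + w
K(a) = 3 (K(a) = 2 + (a + a)/(a + a) = 2 + (2*a)/((2*a)) = 2 + (2*a)*(1/(2*a)) = 2 + 1 = 3)
n(U, S) = (863 + S)/(S + U)
1/n(B(H(5, 4), 2), K(11)) = 1/((863 + 3)/(3 + 32)) = 1/(866/35) = 35/866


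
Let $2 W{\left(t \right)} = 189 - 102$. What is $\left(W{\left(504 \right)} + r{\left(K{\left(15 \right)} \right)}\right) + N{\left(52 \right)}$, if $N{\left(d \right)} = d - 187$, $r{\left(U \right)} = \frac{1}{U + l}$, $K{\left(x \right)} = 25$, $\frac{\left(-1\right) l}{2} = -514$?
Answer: $- \frac{192697}{2106} \approx -91.499$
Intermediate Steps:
$l = 1028$ ($l = \left(-2\right) \left(-514\right) = 1028$)
$W{\left(t \right)} = \frac{87}{2}$ ($W{\left(t \right)} = \frac{189 - 102}{2} = \frac{1}{2} \cdot 87 = \frac{87}{2}$)
$r{\left(U \right)} = \frac{1}{1028 + U}$ ($r{\left(U \right)} = \frac{1}{U + 1028} = \frac{1}{1028 + U}$)
$N{\left(d \right)} = -187 + d$
$\left(W{\left(504 \right)} + r{\left(K{\left(15 \right)} \right)}\right) + N{\left(52 \right)} = \left(\frac{87}{2} + \frac{1}{1028 + 25}\right) + \left(-187 + 52\right) = \left(\frac{87}{2} + \frac{1}{1053}\right) - 135 = \frac{91613}{2106} - 135 = - \frac{192697}{2106}$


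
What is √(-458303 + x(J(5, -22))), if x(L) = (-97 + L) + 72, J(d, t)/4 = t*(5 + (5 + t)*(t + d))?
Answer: 30*I*√538 ≈ 695.84*I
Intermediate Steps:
J(d, t) = 4*t*(5 + (5 + t)*(d + t)) (J(d, t) = 4*(t*(5 + (5 + t)*(t + d))) = 4*(t*(5 + (5 + t)*(d + t))) = 4*t*(5 + (5 + t)*(d + t)))
x(L) = -25 + L
√(-458303 + x(J(5, -22))) = √(-458303 + (-25 + 4*(-22)*(5 + (-22)² + 5*5 + 5*(-22) + 5*(-22)))) = √(-458303 + (-25 + 4*(-22)*(5 + 484 + 25 - 110 - 110))) = √(-458303 + (-25 + 4*(-22)*294)) = √(-458303 + (-25 - 25872)) = √(-458303 - 25897) = √(-484200) = 30*I*√538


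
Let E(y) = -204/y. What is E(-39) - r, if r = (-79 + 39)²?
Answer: -20732/13 ≈ -1594.8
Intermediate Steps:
r = 1600 (r = (-40)² = 1600)
E(-39) - r = -204/(-39) - 1*1600 = -204*(-1/39) - 1600 = 68/13 - 1600 = -20732/13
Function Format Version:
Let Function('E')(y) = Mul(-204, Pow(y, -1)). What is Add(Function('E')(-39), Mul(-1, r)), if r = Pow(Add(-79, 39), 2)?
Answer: Rational(-20732, 13) ≈ -1594.8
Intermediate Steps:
r = 1600 (r = Pow(-40, 2) = 1600)
Add(Function('E')(-39), Mul(-1, r)) = Add(Mul(-204, Pow(-39, -1)), Mul(-1, 1600)) = Add(Mul(-204, Rational(-1, 39)), -1600) = Add(Rational(68, 13), -1600) = Rational(-20732, 13)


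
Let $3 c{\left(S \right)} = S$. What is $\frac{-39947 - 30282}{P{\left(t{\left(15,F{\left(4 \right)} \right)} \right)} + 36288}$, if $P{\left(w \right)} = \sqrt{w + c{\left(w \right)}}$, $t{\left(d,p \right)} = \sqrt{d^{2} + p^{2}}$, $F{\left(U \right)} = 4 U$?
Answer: $- \frac{70229}{36288 + \frac{2 \sqrt{3} \sqrt[4]{481}}{3}} \approx -1.935$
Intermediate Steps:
$c{\left(S \right)} = \frac{S}{3}$
$P{\left(w \right)} = \frac{2 \sqrt{3} \sqrt{w}}{3}$ ($P{\left(w \right)} = \sqrt{w + \frac{w}{3}} = \sqrt{\frac{4 w}{3}} = \frac{2 \sqrt{3} \sqrt{w}}{3}$)
$\frac{-39947 - 30282}{P{\left(t{\left(15,F{\left(4 \right)} \right)} \right)} + 36288} = \frac{-39947 - 30282}{\frac{2 \sqrt{3} \sqrt{\sqrt{15^{2} + \left(4 \cdot 4\right)^{2}}}}{3} + 36288} = - \frac{70229}{\frac{2 \sqrt{3} \sqrt{\sqrt{225 + 16^{2}}}}{3} + 36288} = - \frac{70229}{\frac{2 \sqrt{3} \sqrt{\sqrt{225 + 256}}}{3} + 36288} = - \frac{70229}{\frac{2 \sqrt{3} \sqrt{\sqrt{481}}}{3} + 36288} = - \frac{70229}{\frac{2 \sqrt{3} \sqrt[4]{481}}{3} + 36288} = - \frac{70229}{36288 + \frac{2 \sqrt{3} \sqrt[4]{481}}{3}}$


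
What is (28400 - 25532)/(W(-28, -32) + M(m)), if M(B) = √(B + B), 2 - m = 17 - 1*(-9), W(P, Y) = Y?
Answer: -5736/67 - 717*I*√3/67 ≈ -85.612 - 18.536*I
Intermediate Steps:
m = -24 (m = 2 - (17 - 1*(-9)) = 2 - (17 + 9) = 2 - 1*26 = 2 - 26 = -24)
M(B) = √2*√B (M(B) = √(2*B) = √2*√B)
(28400 - 25532)/(W(-28, -32) + M(m)) = (28400 - 25532)/(-32 + √2*√(-24)) = 2868/(-32 + √2*(2*I*√6)) = 2868/(-32 + 4*I*√3)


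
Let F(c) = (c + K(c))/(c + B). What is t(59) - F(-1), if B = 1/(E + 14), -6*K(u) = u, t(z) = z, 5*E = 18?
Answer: 14471/249 ≈ 58.116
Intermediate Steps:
E = 18/5 (E = (⅕)*18 = 18/5 ≈ 3.6000)
K(u) = -u/6
B = 5/88 (B = 1/(18/5 + 14) = 1/(88/5) = 5/88 ≈ 0.056818)
F(c) = 5*c/(6*(5/88 + c)) (F(c) = (c - c/6)/(c + 5/88) = (5*c/6)/(5/88 + c) = 5*c/(6*(5/88 + c)))
t(59) - F(-1) = 59 - 220*(-1)/(3*(5 + 88*(-1))) = 59 - 220*(-1)/(3*(5 - 88)) = 59 - 220*(-1)/(3*(-83)) = 59 - 220*(-1)*(-1)/(3*83) = 59 - 1*220/249 = 59 - 220/249 = 14471/249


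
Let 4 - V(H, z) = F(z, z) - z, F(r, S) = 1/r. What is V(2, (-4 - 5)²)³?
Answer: 326229015104/531441 ≈ 6.1386e+5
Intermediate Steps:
V(H, z) = 4 + z - 1/z (V(H, z) = 4 - (1/z - z) = 4 + (z - 1/z) = 4 + z - 1/z)
V(2, (-4 - 5)²)³ = (4 + (-4 - 5)² - 1/((-4 - 5)²))³ = (4 + (-9)² - 1/((-9)²))³ = (4 + 81 - 1/81)³ = (6884/81)³ = 326229015104/531441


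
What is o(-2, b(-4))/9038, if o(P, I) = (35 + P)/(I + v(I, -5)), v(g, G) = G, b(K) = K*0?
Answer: -33/45190 ≈ -0.00073025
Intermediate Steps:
b(K) = 0
o(P, I) = (35 + P)/(-5 + I) (o(P, I) = (35 + P)/(I - 5) = (35 + P)/(-5 + I))
o(-2, b(-4))/9038 = ((35 - 2)/(-5 + 0))/9038 = (33/(-5))*(1/9038) = -1/5*33*(1/9038) = -33/5*1/9038 = -33/45190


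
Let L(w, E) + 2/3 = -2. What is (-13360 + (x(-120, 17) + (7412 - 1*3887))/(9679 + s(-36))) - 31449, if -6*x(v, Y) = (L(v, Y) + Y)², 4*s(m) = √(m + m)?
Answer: (-3629529*√2 + 23419952293*I)/(27*(-19358*I + 3*√2)) ≈ -44809.0 - 7.9043e-5*I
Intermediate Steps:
s(m) = √2*√m/4 (s(m) = √(m + m)/4 = √(2*m)/4 = (√2*√m)/4 = √2*√m/4)
L(w, E) = -8/3 (L(w, E) = -⅔ - 2 = -8/3)
x(v, Y) = -(-8/3 + Y)²/6
(-13360 + (x(-120, 17) + (7412 - 1*3887))/(9679 + s(-36))) - 31449 = (-13360 + (-(-8 + 3*17)²/54 + (7412 - 1*3887))/(9679 + √2*√(-36)/4)) - 31449 = (-13360 + (-(-8 + 51)²/54 + (7412 - 3887))/(9679 + √2*(6*I)/4)) - 31449 = (-13360 + (-1/54*43² + 3525)/(9679 + 3*I*√2/2)) - 31449 = (-13360 + (-1/54*1849 + 3525)/(9679 + 3*I*√2/2)) - 31449 = (-13360 + (-1849/54 + 3525)/(9679 + 3*I*√2/2)) - 31449 = (-13360 + 188501/(54*(9679 + 3*I*√2/2))) - 31449 = -44809 + 188501/(54*(9679 + 3*I*√2/2))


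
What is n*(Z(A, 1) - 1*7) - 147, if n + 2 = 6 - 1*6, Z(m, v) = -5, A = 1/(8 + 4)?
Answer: -123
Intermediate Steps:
A = 1/12 ≈ 0.083333
n = -2 (n = -2 + (6 - 1*6) = -2 + (6 - 6) = -2 + 0 = -2)
n*(Z(A, 1) - 1*7) - 147 = -2*(-5 - 1*7) - 147 = -2*(-5 - 7) - 147 = -2*(-12) - 147 = 24 - 147 = -123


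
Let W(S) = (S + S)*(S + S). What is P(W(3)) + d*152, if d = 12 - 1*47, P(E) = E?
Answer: -5284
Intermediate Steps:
W(S) = 4*S² (W(S) = (2*S)*(2*S) = 4*S²)
d = -35 (d = 12 - 47 = -35)
P(W(3)) + d*152 = 4*3² - 35*152 = 4*9 - 5320 = 36 - 5320 = -5284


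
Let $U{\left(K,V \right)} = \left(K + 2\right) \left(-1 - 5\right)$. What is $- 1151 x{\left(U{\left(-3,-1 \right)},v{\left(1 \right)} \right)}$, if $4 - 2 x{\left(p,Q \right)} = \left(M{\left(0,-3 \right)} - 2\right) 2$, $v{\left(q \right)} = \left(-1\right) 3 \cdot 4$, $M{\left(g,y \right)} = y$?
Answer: $-8057$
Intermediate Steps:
$v{\left(q \right)} = -12$ ($v{\left(q \right)} = \left(-3\right) 4 = -12$)
$U{\left(K,V \right)} = -12 - 6 K$ ($U{\left(K,V \right)} = \left(2 + K\right) \left(-6\right) = -12 - 6 K$)
$x{\left(p,Q \right)} = 7$ ($x{\left(p,Q \right)} = 2 - \frac{\left(-3 - 2\right) 2}{2} = 2 - \frac{\left(-5\right) 2}{2} = 2 - -5 = 2 + 5 = 7$)
$- 1151 x{\left(U{\left(-3,-1 \right)},v{\left(1 \right)} \right)} = \left(-1151\right) 7 = -8057$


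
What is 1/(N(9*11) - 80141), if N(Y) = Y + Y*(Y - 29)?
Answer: -1/73112 ≈ -1.3678e-5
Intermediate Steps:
N(Y) = Y + Y*(-29 + Y)
1/(N(9*11) - 80141) = 1/((9*11)*(-28 + 9*11) - 80141) = 1/(99*(-28 + 99) - 80141) = 1/(99*71 - 80141) = 1/(7029 - 80141) = 1/(-73112) = -1/73112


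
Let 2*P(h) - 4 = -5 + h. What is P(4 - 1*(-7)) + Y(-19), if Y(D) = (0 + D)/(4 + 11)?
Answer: 56/15 ≈ 3.7333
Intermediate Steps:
P(h) = -½ + h/2 (P(h) = 2 + (-5 + h)/2 = 2 + (-5/2 + h/2) = -½ + h/2)
Y(D) = D/15
P(4 - 1*(-7)) + Y(-19) = (-½ + (4 - 1*(-7))/2) + (1/15)*(-19) = (-½ + (4 + 7)/2) - 19/15 = (-½ + (½)*11) - 19/15 = (-½ + 11/2) - 19/15 = 5 - 19/15 = 56/15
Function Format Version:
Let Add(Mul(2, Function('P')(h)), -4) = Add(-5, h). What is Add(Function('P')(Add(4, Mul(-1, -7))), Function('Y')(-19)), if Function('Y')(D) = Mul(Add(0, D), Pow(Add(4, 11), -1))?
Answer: Rational(56, 15) ≈ 3.7333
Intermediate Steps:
Function('P')(h) = Add(Rational(-1, 2), Mul(Rational(1, 2), h)) (Function('P')(h) = Add(2, Mul(Rational(1, 2), Add(-5, h))) = Add(2, Add(Rational(-5, 2), Mul(Rational(1, 2), h))) = Add(Rational(-1, 2), Mul(Rational(1, 2), h)))
Function('Y')(D) = Mul(Rational(1, 15), D) (Function('Y')(D) = Mul(D, Pow(15, -1)) = Mul(D, Rational(1, 15)) = Mul(Rational(1, 15), D))
Add(Function('P')(Add(4, Mul(-1, -7))), Function('Y')(-19)) = Add(Add(Rational(-1, 2), Mul(Rational(1, 2), Add(4, Mul(-1, -7)))), Mul(Rational(1, 15), -19)) = Add(Add(Rational(-1, 2), Mul(Rational(1, 2), Add(4, 7))), Rational(-19, 15)) = Add(Add(Rational(-1, 2), Mul(Rational(1, 2), 11)), Rational(-19, 15)) = Add(Add(Rational(-1, 2), Rational(11, 2)), Rational(-19, 15)) = Add(5, Rational(-19, 15)) = Rational(56, 15)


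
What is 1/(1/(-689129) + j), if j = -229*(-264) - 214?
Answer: 689129/41514509217 ≈ 1.6600e-5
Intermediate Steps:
j = 60242 (j = 60456 - 214 = 60242)
1/(1/(-689129) + j) = 1/(1/(-689129) + 60242) = 1/(-1/689129 + 60242) = 1/(41514509217/689129) = 689129/41514509217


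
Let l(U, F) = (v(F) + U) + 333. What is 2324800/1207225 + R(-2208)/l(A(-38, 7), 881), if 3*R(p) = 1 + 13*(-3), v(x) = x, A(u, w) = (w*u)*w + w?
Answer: 180658598/92859747 ≈ 1.9455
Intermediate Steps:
A(u, w) = w + u*w² (A(u, w) = (u*w)*w + w = u*w² + w = w + u*w²)
R(p) = -38/3 (R(p) = (1 + 13*(-3))/3 = (1 - 39)/3 = (⅓)*(-38) = -38/3)
l(U, F) = 333 + F + U (l(U, F) = (F + U) + 333 = 333 + F + U)
2324800/1207225 + R(-2208)/l(A(-38, 7), 881) = 2324800/1207225 - 38/(3*(333 + 881 + 7*(1 - 38*7))) = 2324800*(1/1207225) - 38/(3*(333 + 881 + 7*(1 - 266))) = 92992/48289 - 38/(3*(333 + 881 + 7*(-265))) = 92992/48289 - 38/(3*(333 + 881 - 1855)) = 92992/48289 - 38/3/(-641) = 92992/48289 - 38/3*(-1/641) = 92992/48289 + 38/1923 = 180658598/92859747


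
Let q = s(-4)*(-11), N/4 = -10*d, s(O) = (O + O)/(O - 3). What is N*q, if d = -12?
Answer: -42240/7 ≈ -6034.3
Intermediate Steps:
s(O) = 2*O/(-3 + O) (s(O) = (2*O)/(-3 + O) = 2*O/(-3 + O))
N = 480 (N = 4*(-10*(-12)) = 4*120 = 480)
q = -88/7 (q = (2*(-4)/(-3 - 4))*(-11) = (2*(-4)/(-7))*(-11) = (2*(-4)*(-1/7))*(-11) = (8/7)*(-11) = -88/7 ≈ -12.571)
N*q = 480*(-88/7) = -42240/7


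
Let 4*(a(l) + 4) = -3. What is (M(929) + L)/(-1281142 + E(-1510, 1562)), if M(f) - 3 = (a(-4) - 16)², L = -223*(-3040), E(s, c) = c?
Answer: -10853657/20473280 ≈ -0.53014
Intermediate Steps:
a(l) = -19/4 (a(l) = -4 + (¼)*(-3) = -4 - ¾ = -19/4)
L = 677920
M(f) = 6937/16 (M(f) = 3 + (-19/4 - 16)² = 3 + (-83/4)² = 3 + 6889/16 = 6937/16)
(M(929) + L)/(-1281142 + E(-1510, 1562)) = (6937/16 + 677920)/(-1281142 + 1562) = (10853657/16)/(-1279580) = (10853657/16)*(-1/1279580) = -10853657/20473280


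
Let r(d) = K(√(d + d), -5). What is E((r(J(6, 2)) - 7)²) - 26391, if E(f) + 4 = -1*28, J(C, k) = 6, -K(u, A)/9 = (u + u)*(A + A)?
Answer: -26423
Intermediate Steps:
K(u, A) = -36*A*u (K(u, A) = -9*(u + u)*(A + A) = -9*2*u*2*A = -36*A*u)
r(d) = 180*√2*√d (r(d) = -36*(-5)*√(d + d) = -36*(-5)*√(2*d) = -36*(-5)*√2*√d = 180*√2*√d)
E(f) = -32 (E(f) = -4 - 1*28 = -4 - 28 = -32)
E((r(J(6, 2)) - 7)²) - 26391 = -32 - 26391 = -26423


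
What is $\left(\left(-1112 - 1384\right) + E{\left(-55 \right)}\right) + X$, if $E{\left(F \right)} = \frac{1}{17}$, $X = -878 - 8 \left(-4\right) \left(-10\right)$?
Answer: $- \frac{62797}{17} \approx -3693.9$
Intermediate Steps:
$X = -1198$ ($X = -878 - \left(-32\right) \left(-10\right) = -878 - 320 = -1198$)
$E{\left(F \right)} = \frac{1}{17}$
$\left(\left(-1112 - 1384\right) + E{\left(-55 \right)}\right) + X = \left(\left(-1112 - 1384\right) + \frac{1}{17}\right) - 1198 = \left(-2496 + \frac{1}{17}\right) - 1198 = - \frac{42431}{17} - 1198 = - \frac{62797}{17}$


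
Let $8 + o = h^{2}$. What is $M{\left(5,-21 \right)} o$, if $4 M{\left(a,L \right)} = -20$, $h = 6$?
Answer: $-140$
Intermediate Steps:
$M{\left(a,L \right)} = -5$ ($M{\left(a,L \right)} = \frac{1}{4} \left(-20\right) = -5$)
$o = 28$ ($o = -8 + 6^{2} = -8 + 36 = 28$)
$M{\left(5,-21 \right)} o = \left(-5\right) 28 = -140$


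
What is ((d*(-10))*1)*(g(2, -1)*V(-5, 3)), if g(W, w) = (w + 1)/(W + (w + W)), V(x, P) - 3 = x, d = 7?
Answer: 0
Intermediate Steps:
V(x, P) = 3 + x
g(W, w) = (1 + w)/(w + 2*W) (g(W, w) = (1 + w)/(W + (W + w)) = (1 + w)/(w + 2*W))
((d*(-10))*1)*(g(2, -1)*V(-5, 3)) = ((7*(-10))*1)*(((1 - 1)/(-1 + 2*2))*(3 - 5)) = (-70*1)*((0/(-1 + 4))*(-2)) = -70*0/3*(-2) = -70*(⅓)*0*(-2) = -0*(-2) = -70*0 = 0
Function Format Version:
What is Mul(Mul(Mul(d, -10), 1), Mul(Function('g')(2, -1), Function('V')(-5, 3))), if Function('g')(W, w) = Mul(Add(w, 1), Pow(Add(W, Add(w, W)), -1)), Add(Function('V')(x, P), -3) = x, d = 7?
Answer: 0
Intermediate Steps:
Function('V')(x, P) = Add(3, x)
Function('g')(W, w) = Mul(Pow(Add(w, Mul(2, W)), -1), Add(1, w)) (Function('g')(W, w) = Mul(Add(1, w), Pow(Add(W, Add(W, w)), -1)) = Mul(Add(1, w), Pow(Add(w, Mul(2, W)), -1)) = Mul(Pow(Add(w, Mul(2, W)), -1), Add(1, w)))
Mul(Mul(Mul(d, -10), 1), Mul(Function('g')(2, -1), Function('V')(-5, 3))) = Mul(Mul(Mul(7, -10), 1), Mul(Mul(Pow(Add(-1, Mul(2, 2)), -1), Add(1, -1)), Add(3, -5))) = Mul(Mul(-70, 1), Mul(Mul(Pow(Add(-1, 4), -1), 0), -2)) = Mul(-70, Mul(Mul(Pow(3, -1), 0), -2)) = Mul(-70, Mul(Mul(Rational(1, 3), 0), -2)) = Mul(-70, Mul(0, -2)) = Mul(-70, 0) = 0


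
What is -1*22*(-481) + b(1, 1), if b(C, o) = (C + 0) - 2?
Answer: 10581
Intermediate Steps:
b(C, o) = -2 + C (b(C, o) = C - 2 = -2 + C)
-1*22*(-481) + b(1, 1) = -1*22*(-481) + (-2 + 1) = -22*(-481) - 1 = 10582 - 1 = 10581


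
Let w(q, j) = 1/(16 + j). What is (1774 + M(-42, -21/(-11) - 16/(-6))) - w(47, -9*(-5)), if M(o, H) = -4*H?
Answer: 3534185/2013 ≈ 1755.7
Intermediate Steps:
(1774 + M(-42, -21/(-11) - 16/(-6))) - w(47, -9*(-5)) = (1774 - 4*(-21/(-11) - 16/(-6))) - 1/(16 - 9*(-5)) = (1774 - 4*(-21*(-1/11) - 16*(-⅙))) - 1/(16 + 45) = (1774 - 4*(21/11 + 8/3)) - 1/61 = (1774 - 4*151/33) - 1*1/61 = (1774 - 604/33) - 1/61 = 57938/33 - 1/61 = 3534185/2013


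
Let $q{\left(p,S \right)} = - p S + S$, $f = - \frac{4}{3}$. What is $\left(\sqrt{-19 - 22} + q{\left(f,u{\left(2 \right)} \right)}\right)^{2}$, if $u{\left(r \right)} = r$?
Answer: $- \frac{173}{9} + \frac{28 i \sqrt{41}}{3} \approx -19.222 + 59.763 i$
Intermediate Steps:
$f = - \frac{4}{3}$ ($f = \left(-4\right) \frac{1}{3} = - \frac{4}{3} \approx -1.3333$)
$q{\left(p,S \right)} = S - S p$ ($q{\left(p,S \right)} = - S p + S = S - S p$)
$\left(\sqrt{-19 - 22} + q{\left(f,u{\left(2 \right)} \right)}\right)^{2} = \left(\sqrt{-19 - 22} + 2 \left(1 - - \frac{4}{3}\right)\right)^{2} = \left(\sqrt{-41} + 2 \left(1 + \frac{4}{3}\right)\right)^{2} = \left(i \sqrt{41} + 2 \cdot \frac{7}{3}\right)^{2} = \left(i \sqrt{41} + \frac{14}{3}\right)^{2} = \left(\frac{14}{3} + i \sqrt{41}\right)^{2}$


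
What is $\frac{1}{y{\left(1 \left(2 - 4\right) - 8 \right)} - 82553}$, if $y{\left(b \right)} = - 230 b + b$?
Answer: $- \frac{1}{80263} \approx -1.2459 \cdot 10^{-5}$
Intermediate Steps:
$y{\left(b \right)} = - 229 b$
$\frac{1}{y{\left(1 \left(2 - 4\right) - 8 \right)} - 82553} = \frac{1}{- 229 \left(1 \left(2 - 4\right) - 8\right) - 82553} = \frac{1}{- 229 \left(1 \left(-2\right) - 8\right) - 82553} = \frac{1}{- 229 \left(-2 - 8\right) - 82553} = \frac{1}{\left(-229\right) \left(-10\right) - 82553} = \frac{1}{2290 - 82553} = \frac{1}{-80263} = - \frac{1}{80263}$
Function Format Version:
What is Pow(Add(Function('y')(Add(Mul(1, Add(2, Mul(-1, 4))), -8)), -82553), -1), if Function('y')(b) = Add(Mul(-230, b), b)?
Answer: Rational(-1, 80263) ≈ -1.2459e-5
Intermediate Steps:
Function('y')(b) = Mul(-229, b)
Pow(Add(Function('y')(Add(Mul(1, Add(2, Mul(-1, 4))), -8)), -82553), -1) = Pow(Add(Mul(-229, Add(Mul(1, Add(2, Mul(-1, 4))), -8)), -82553), -1) = Pow(Add(Mul(-229, Add(Mul(1, Add(2, -4)), -8)), -82553), -1) = Pow(Add(Mul(-229, Add(Mul(1, -2), -8)), -82553), -1) = Pow(Add(Mul(-229, Add(-2, -8)), -82553), -1) = Pow(Add(Mul(-229, -10), -82553), -1) = Pow(Add(2290, -82553), -1) = Pow(-80263, -1) = Rational(-1, 80263)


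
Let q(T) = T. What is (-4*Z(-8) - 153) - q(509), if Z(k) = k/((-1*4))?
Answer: -670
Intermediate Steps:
Z(k) = -k/4 (Z(k) = k/(-4) = k*(-¼) = -k/4)
(-4*Z(-8) - 153) - q(509) = (-(-1)*(-8) - 153) - 1*509 = (-4*2 - 153) - 509 = (-8 - 153) - 509 = -161 - 509 = -670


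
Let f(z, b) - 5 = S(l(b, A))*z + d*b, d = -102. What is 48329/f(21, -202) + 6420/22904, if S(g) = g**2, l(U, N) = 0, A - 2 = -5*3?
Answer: 309809299/118007134 ≈ 2.6253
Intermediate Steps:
A = -13 (A = 2 - 5*3 = 2 - 15 = -13)
f(z, b) = 5 - 102*b (f(z, b) = 5 + (0**2*z - 102*b) = 5 + (0*z - 102*b) = 5 + (0 - 102*b) = 5 - 102*b)
48329/f(21, -202) + 6420/22904 = 48329/(5 - 102*(-202)) + 6420/22904 = 48329/(5 + 20604) + 6420*(1/22904) = 48329/20609 + 1605/5726 = 309809299/118007134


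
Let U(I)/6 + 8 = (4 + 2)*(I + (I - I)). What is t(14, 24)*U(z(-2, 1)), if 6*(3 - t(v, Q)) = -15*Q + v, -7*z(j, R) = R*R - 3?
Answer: -2288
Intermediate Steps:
z(j, R) = 3/7 - R²/7 (z(j, R) = -(R*R - 3)/7 = -(R² - 3)/7 = -(-3 + R²)/7 = 3/7 - R²/7)
t(v, Q) = 3 - v/6 + 5*Q/2 (t(v, Q) = 3 - (-15*Q + v)/6 = 3 - (v - 15*Q)/6 = 3 + (-v/6 + 5*Q/2) = 3 - v/6 + 5*Q/2)
U(I) = -48 + 36*I (U(I) = -48 + 6*((4 + 2)*(I + (I - I))) = -48 + 6*(6*(I + 0)) = -48 + 6*(6*I) = -48 + 36*I)
t(14, 24)*U(z(-2, 1)) = (3 - ⅙*14 + (5/2)*24)*(-48 + 36*(3/7 - ⅐*1²)) = (3 - 7/3 + 60)*(-48 + 36*(3/7 - ⅐*1)) = 182*(-48 + 36*(3/7 - ⅐))/3 = 182*(-48 + 36*(2/7))/3 = 182*(-48 + 72/7)/3 = (182/3)*(-264/7) = -2288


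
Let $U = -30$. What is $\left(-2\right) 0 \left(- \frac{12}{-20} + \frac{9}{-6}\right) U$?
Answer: $0$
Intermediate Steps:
$\left(-2\right) 0 \left(- \frac{12}{-20} + \frac{9}{-6}\right) U = \left(-2\right) 0 \left(- \frac{12}{-20} + \frac{9}{-6}\right) \left(-30\right) = 0 \left(\left(-12\right) \left(- \frac{1}{20}\right) + 9 \left(- \frac{1}{6}\right)\right) \left(-30\right) = 0 \left(\frac{3}{5} - \frac{3}{2}\right) \left(-30\right) = 0 \left(- \frac{9}{10}\right) \left(-30\right) = 0 \left(-30\right) = 0$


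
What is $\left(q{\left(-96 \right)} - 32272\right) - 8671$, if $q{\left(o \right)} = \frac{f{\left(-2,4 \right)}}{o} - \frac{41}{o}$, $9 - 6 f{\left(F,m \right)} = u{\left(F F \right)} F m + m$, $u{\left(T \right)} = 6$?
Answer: $- \frac{23582975}{576} \approx -40943.0$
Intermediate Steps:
$f{\left(F,m \right)} = \frac{3}{2} - \frac{m}{6} - F m$ ($f{\left(F,m \right)} = \frac{3}{2} - \frac{6 F m + m}{6} = \frac{3}{2} - \frac{m + 6 F m}{6} = \frac{3}{2} - \left(\frac{m}{6} + F m\right) = \frac{3}{2} - \frac{m}{6} - F m$)
$q{\left(o \right)} = - \frac{193}{6 o}$ ($q{\left(o \right)} = \frac{\frac{3}{2} - \frac{2}{3} - \left(-2\right) 4}{o} - \frac{41}{o} = \frac{\frac{3}{2} - \frac{2}{3} + 8}{o} - \frac{41}{o} = \frac{53}{6 o} - \frac{41}{o} = - \frac{193}{6 o}$)
$\left(q{\left(-96 \right)} - 32272\right) - 8671 = \left(- \frac{193}{6 \left(-96\right)} - 32272\right) - 8671 = \left(\left(- \frac{193}{6}\right) \left(- \frac{1}{96}\right) - 32272\right) - 8671 = \left(\frac{193}{576} - 32272\right) - 8671 = - \frac{18588479}{576} - 8671 = - \frac{23582975}{576}$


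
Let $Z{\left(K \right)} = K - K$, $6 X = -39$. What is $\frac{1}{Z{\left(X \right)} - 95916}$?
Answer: $- \frac{1}{95916} \approx -1.0426 \cdot 10^{-5}$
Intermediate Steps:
$X = - \frac{13}{2}$ ($X = \frac{1}{6} \left(-39\right) = - \frac{13}{2} \approx -6.5$)
$Z{\left(K \right)} = 0$
$\frac{1}{Z{\left(X \right)} - 95916} = \frac{1}{0 - 95916} = \frac{1}{-95916} = - \frac{1}{95916}$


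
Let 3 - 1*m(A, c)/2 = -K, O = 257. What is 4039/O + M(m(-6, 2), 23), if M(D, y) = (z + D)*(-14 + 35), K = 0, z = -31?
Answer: -130886/257 ≈ -509.28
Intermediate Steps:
m(A, c) = 6 (m(A, c) = 6 - (-2)*0 = 6 - 2*0 = 6 + 0 = 6)
M(D, y) = -651 + 21*D (M(D, y) = (-31 + D)*(-14 + 35) = (-31 + D)*21 = -651 + 21*D)
4039/O + M(m(-6, 2), 23) = 4039/257 + (-651 + 21*6) = 4039*(1/257) + (-651 + 126) = 4039/257 - 525 = -130886/257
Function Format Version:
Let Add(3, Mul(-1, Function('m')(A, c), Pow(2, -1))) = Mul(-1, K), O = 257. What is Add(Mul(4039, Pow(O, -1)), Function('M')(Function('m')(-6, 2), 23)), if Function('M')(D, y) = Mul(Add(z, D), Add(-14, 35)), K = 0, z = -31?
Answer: Rational(-130886, 257) ≈ -509.28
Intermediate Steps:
Function('m')(A, c) = 6 (Function('m')(A, c) = Add(6, Mul(-2, Mul(-1, 0))) = Add(6, Mul(-2, 0)) = Add(6, 0) = 6)
Function('M')(D, y) = Add(-651, Mul(21, D)) (Function('M')(D, y) = Mul(Add(-31, D), Add(-14, 35)) = Mul(Add(-31, D), 21) = Add(-651, Mul(21, D)))
Add(Mul(4039, Pow(O, -1)), Function('M')(Function('m')(-6, 2), 23)) = Add(Mul(4039, Pow(257, -1)), Add(-651, Mul(21, 6))) = Add(Mul(4039, Rational(1, 257)), Add(-651, 126)) = Add(Rational(4039, 257), -525) = Rational(-130886, 257)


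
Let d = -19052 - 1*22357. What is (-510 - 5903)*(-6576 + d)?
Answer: 307727805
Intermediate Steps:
d = -41409 (d = -19052 - 22357 = -41409)
(-510 - 5903)*(-6576 + d) = (-510 - 5903)*(-6576 - 41409) = -6413*(-47985) = 307727805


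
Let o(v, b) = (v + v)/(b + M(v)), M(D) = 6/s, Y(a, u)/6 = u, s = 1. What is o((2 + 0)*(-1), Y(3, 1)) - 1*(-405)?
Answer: 1214/3 ≈ 404.67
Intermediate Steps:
Y(a, u) = 6*u
M(D) = 6 (M(D) = 6/1 = 6*1 = 6)
o(v, b) = 2*v/(6 + b) (o(v, b) = (v + v)/(b + 6) = (2*v)/(6 + b) = 2*v/(6 + b))
o((2 + 0)*(-1), Y(3, 1)) - 1*(-405) = 2*((2 + 0)*(-1))/(6 + 6*1) - 1*(-405) = 2*(2*(-1))/(6 + 6) + 405 = 2*(-2)/12 + 405 = 2*(-2)*(1/12) + 405 = -⅓ + 405 = 1214/3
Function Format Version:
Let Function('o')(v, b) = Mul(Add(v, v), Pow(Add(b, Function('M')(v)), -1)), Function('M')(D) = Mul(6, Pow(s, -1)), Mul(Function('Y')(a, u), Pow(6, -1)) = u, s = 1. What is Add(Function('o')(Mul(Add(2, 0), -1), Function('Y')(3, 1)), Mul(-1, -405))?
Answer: Rational(1214, 3) ≈ 404.67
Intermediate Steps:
Function('Y')(a, u) = Mul(6, u)
Function('M')(D) = 6 (Function('M')(D) = Mul(6, Pow(1, -1)) = Mul(6, 1) = 6)
Function('o')(v, b) = Mul(2, v, Pow(Add(6, b), -1)) (Function('o')(v, b) = Mul(Add(v, v), Pow(Add(b, 6), -1)) = Mul(Mul(2, v), Pow(Add(6, b), -1)) = Mul(2, v, Pow(Add(6, b), -1)))
Add(Function('o')(Mul(Add(2, 0), -1), Function('Y')(3, 1)), Mul(-1, -405)) = Add(Mul(2, Mul(Add(2, 0), -1), Pow(Add(6, Mul(6, 1)), -1)), Mul(-1, -405)) = Add(Mul(2, Mul(2, -1), Pow(Add(6, 6), -1)), 405) = Add(Mul(2, -2, Pow(12, -1)), 405) = Add(Mul(2, -2, Rational(1, 12)), 405) = Add(Rational(-1, 3), 405) = Rational(1214, 3)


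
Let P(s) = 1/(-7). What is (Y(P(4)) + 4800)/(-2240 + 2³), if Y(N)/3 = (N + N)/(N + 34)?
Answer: -189599/88164 ≈ -2.1505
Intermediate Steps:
P(s) = -⅐
Y(N) = 6*N/(34 + N) (Y(N) = 3*((N + N)/(N + 34)) = 3*((2*N)/(34 + N)) = 3*(2*N/(34 + N)) = 6*N/(34 + N))
(Y(P(4)) + 4800)/(-2240 + 2³) = (6*(-⅐)/(34 - ⅐) + 4800)/(-2240 + 2³) = (6*(-⅐)/(237/7) + 4800)/(-2240 + 8) = (6*(-⅐)*(7/237) + 4800)/(-2232) = (-2/79 + 4800)*(-1/2232) = (379198/79)*(-1/2232) = -189599/88164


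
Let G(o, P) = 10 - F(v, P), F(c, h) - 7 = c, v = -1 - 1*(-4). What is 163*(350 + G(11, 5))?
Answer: 57050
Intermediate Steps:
v = 3 (v = -1 + 4 = 3)
F(c, h) = 7 + c
G(o, P) = 0 (G(o, P) = 10 - (7 + 3) = 10 - 1*10 = 10 - 10 = 0)
163*(350 + G(11, 5)) = 163*(350 + 0) = 163*350 = 57050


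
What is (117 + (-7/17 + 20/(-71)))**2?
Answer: 19707105924/1456849 ≈ 13527.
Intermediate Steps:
(117 + (-7/17 + 20/(-71)))**2 = (117 + (-7*1/17 + 20*(-1/71)))**2 = (117 + (-7/17 - 20/71))**2 = (117 - 837/1207)**2 = (140382/1207)**2 = 19707105924/1456849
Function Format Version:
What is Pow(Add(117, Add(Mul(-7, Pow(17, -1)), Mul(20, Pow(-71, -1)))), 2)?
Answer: Rational(19707105924, 1456849) ≈ 13527.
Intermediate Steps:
Pow(Add(117, Add(Mul(-7, Pow(17, -1)), Mul(20, Pow(-71, -1)))), 2) = Pow(Add(117, Add(Mul(-7, Rational(1, 17)), Mul(20, Rational(-1, 71)))), 2) = Pow(Add(117, Add(Rational(-7, 17), Rational(-20, 71))), 2) = Pow(Add(117, Rational(-837, 1207)), 2) = Pow(Rational(140382, 1207), 2) = Rational(19707105924, 1456849)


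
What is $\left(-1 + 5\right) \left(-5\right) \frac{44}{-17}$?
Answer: $\frac{880}{17} \approx 51.765$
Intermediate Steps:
$\left(-1 + 5\right) \left(-5\right) \frac{44}{-17} = 4 \left(-5\right) 44 \left(- \frac{1}{17}\right) = \left(-20\right) \left(- \frac{44}{17}\right) = \frac{880}{17}$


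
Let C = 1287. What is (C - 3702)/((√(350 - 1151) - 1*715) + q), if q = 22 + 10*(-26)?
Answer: 460299/181802 + 1449*I*√89/181802 ≈ 2.5319 + 0.075191*I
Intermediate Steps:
q = -238 (q = 22 - 260 = -238)
(C - 3702)/((√(350 - 1151) - 1*715) + q) = (1287 - 3702)/((√(350 - 1151) - 1*715) - 238) = -2415/((√(-801) - 715) - 238) = -2415/((3*I*√89 - 715) - 238) = -2415/((-715 + 3*I*√89) - 238) = -2415/(-953 + 3*I*√89)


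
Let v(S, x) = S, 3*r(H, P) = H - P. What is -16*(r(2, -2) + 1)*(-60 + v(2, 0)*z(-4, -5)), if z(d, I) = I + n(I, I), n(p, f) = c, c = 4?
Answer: 6944/3 ≈ 2314.7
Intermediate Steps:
n(p, f) = 4
r(H, P) = -P/3 + H/3 (r(H, P) = (H - P)/3 = -P/3 + H/3)
z(d, I) = 4 + I (z(d, I) = I + 4 = 4 + I)
-16*(r(2, -2) + 1)*(-60 + v(2, 0)*z(-4, -5)) = -16*((-1/3*(-2) + (1/3)*2) + 1)*(-60 + 2*(4 - 5)) = -16*((2/3 + 2/3) + 1)*(-60 + 2*(-1)) = -16*(4/3 + 1)*(-60 - 2) = -112*(-62)/3 = -16*(-434/3) = 6944/3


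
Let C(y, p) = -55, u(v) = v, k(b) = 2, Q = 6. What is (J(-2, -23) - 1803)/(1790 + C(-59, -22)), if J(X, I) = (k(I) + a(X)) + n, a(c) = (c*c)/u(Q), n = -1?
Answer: -5404/5205 ≈ -1.0382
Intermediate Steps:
a(c) = c²/6 (a(c) = (c*c)/6 = c²*(⅙) = c²/6)
J(X, I) = 1 + X²/6 (J(X, I) = (2 + X²/6) - 1 = 1 + X²/6)
(J(-2, -23) - 1803)/(1790 + C(-59, -22)) = ((1 + (⅙)*(-2)²) - 1803)/(1790 - 55) = ((1 + (⅙)*4) - 1803)/1735 = ((1 + ⅔) - 1803)*(1/1735) = (5/3 - 1803)*(1/1735) = -5404/3*1/1735 = -5404/5205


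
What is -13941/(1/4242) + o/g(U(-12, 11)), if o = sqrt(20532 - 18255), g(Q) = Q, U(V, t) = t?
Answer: -59137722 + 3*sqrt(253)/11 ≈ -5.9138e+7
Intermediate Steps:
o = 3*sqrt(253) (o = sqrt(2277) = 3*sqrt(253) ≈ 47.718)
-13941/(1/4242) + o/g(U(-12, 11)) = -13941/(1/4242) + (3*sqrt(253))/11 = -13941/1/4242 + (3*sqrt(253))*(1/11) = -13941*4242 + 3*sqrt(253)/11 = -59137722 + 3*sqrt(253)/11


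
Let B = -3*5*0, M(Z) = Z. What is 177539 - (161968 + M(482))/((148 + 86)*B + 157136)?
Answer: 13948802927/78568 ≈ 1.7754e+5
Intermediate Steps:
B = 0 (B = -15*0 = 0)
177539 - (161968 + M(482))/((148 + 86)*B + 157136) = 177539 - (161968 + 482)/((148 + 86)*0 + 157136) = 177539 - 162450/(234*0 + 157136) = 177539 - 162450/(0 + 157136) = 177539 - 162450/157136 = 177539 - 1*81225/78568 = 177539 - 81225/78568 = 13948802927/78568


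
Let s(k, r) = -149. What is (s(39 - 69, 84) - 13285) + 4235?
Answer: -9199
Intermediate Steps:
(s(39 - 69, 84) - 13285) + 4235 = (-149 - 13285) + 4235 = -13434 + 4235 = -9199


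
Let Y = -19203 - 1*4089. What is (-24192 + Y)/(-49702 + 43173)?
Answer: 47484/6529 ≈ 7.2728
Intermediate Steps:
Y = -23292 (Y = -19203 - 4089 = -23292)
(-24192 + Y)/(-49702 + 43173) = (-24192 - 23292)/(-49702 + 43173) = -47484/(-6529) = -47484*(-1/6529) = 47484/6529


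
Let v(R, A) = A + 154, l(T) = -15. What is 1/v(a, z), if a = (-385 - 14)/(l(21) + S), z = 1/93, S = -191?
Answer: 93/14323 ≈ 0.0064931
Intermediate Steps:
z = 1/93 ≈ 0.010753
a = 399/206 (a = (-385 - 14)/(-15 - 191) = -399/(-206) = -399*(-1/206) = 399/206 ≈ 1.9369)
v(R, A) = 154 + A
1/v(a, z) = 1/(154 + 1/93) = 1/(14323/93) = 93/14323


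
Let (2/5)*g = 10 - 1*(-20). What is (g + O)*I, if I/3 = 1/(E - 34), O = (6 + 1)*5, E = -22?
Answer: -165/28 ≈ -5.8929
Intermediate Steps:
O = 35 (O = 7*5 = 35)
g = 75 (g = 5*(10 - 1*(-20))/2 = 5*(10 + 20)/2 = (5/2)*30 = 75)
I = -3/56 (I = 3/(-22 - 34) = 3/(-56) = 3*(-1/56) = -3/56 ≈ -0.053571)
(g + O)*I = (75 + 35)*(-3/56) = 110*(-3/56) = -165/28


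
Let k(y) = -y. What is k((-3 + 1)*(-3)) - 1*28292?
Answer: -28298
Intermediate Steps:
k((-3 + 1)*(-3)) - 1*28292 = -(-3 + 1)*(-3) - 1*28292 = -(-2)*(-3) - 28292 = -1*6 - 28292 = -6 - 28292 = -28298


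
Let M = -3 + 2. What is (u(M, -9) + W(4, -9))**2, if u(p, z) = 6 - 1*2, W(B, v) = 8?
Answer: 144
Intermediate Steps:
M = -1
u(p, z) = 4 (u(p, z) = 6 - 2 = 4)
(u(M, -9) + W(4, -9))**2 = (4 + 8)**2 = 12**2 = 144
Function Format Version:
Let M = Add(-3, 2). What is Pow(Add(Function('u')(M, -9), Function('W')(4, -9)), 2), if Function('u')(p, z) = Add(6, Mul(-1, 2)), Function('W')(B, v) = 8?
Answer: 144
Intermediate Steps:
M = -1
Function('u')(p, z) = 4 (Function('u')(p, z) = Add(6, -2) = 4)
Pow(Add(Function('u')(M, -9), Function('W')(4, -9)), 2) = Pow(Add(4, 8), 2) = Pow(12, 2) = 144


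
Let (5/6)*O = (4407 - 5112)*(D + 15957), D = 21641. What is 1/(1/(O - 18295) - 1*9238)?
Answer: -31826203/294010463315 ≈ -0.00010825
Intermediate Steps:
O = -31807908 (O = 6*((4407 - 5112)*(21641 + 15957))/5 = 6*(-705*37598)/5 = (6/5)*(-26506590) = -31807908)
1/(1/(O - 18295) - 1*9238) = 1/(1/(-31807908 - 18295) - 1*9238) = 1/(1/(-31826203) - 9238) = 1/(-1/31826203 - 9238) = 1/(-294010463315/31826203) = -31826203/294010463315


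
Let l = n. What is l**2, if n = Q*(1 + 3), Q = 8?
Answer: 1024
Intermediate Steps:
n = 32 (n = 8*(1 + 3) = 8*4 = 32)
l = 32
l**2 = 32**2 = 1024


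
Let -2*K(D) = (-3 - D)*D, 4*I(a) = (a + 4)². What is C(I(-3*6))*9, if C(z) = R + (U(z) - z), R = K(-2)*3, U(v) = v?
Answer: -27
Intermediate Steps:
I(a) = (4 + a)²/4 (I(a) = (a + 4)²/4 = (4 + a)²/4)
K(D) = -D*(-3 - D)/2 (K(D) = -(-3 - D)*D/2 = -D*(-3 - D)/2)
R = -3 (R = ((½)*(-2)*(3 - 2))*3 = ((½)*(-2)*1)*3 = -1*3 = -3)
C(z) = -3 (C(z) = -3 + (z - z) = -3 + 0 = -3)
C(I(-3*6))*9 = -3*9 = -27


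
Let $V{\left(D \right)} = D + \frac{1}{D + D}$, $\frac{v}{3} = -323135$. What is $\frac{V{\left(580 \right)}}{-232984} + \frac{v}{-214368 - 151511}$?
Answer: $\frac{261746627486121}{98882985405760} \approx 2.647$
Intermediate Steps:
$v = -969405$ ($v = 3 \left(-323135\right) = -969405$)
$V{\left(D \right)} = D + \frac{1}{2 D}$
$\frac{V{\left(580 \right)}}{-232984} + \frac{v}{-214368 - 151511} = \frac{580 + \frac{1}{2 \cdot 580}}{-232984} - \frac{969405}{-214368 - 151511} = \left(580 + \frac{1}{2} \cdot \frac{1}{580}\right) \left(- \frac{1}{232984}\right) - \frac{969405}{-214368 - 151511} = \left(580 + \frac{1}{1160}\right) \left(- \frac{1}{232984}\right) - \frac{969405}{-365879} = \frac{672801}{1160} \left(- \frac{1}{232984}\right) - - \frac{969405}{365879} = - \frac{672801}{270261440} + \frac{969405}{365879} = \frac{261746627486121}{98882985405760}$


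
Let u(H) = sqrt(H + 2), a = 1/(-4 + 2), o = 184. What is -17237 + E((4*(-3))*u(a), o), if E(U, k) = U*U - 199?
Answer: -17220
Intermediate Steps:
a = -1/2 (a = 1/(-2) = -1/2 ≈ -0.50000)
u(H) = sqrt(2 + H)
E(U, k) = -199 + U**2 (E(U, k) = U**2 - 199 = -199 + U**2)
-17237 + E((4*(-3))*u(a), o) = -17237 + (-199 + ((4*(-3))*sqrt(2 - 1/2))**2) = -17237 + (-199 + (-6*sqrt(6))**2) = -17237 + (-199 + 216) = -17237 + 17 = -17220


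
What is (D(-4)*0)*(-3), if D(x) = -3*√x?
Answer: 0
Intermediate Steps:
(D(-4)*0)*(-3) = (-6*I*0)*(-3) = 0*(-3) = 0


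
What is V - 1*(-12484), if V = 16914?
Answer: 29398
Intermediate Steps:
V - 1*(-12484) = 16914 - 1*(-12484) = 16914 + 12484 = 29398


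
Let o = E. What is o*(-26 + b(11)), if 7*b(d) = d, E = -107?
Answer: 18297/7 ≈ 2613.9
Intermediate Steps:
b(d) = d/7
o = -107
o*(-26 + b(11)) = -107*(-26 + (⅐)*11) = -107*(-26 + 11/7) = -107*(-171/7) = 18297/7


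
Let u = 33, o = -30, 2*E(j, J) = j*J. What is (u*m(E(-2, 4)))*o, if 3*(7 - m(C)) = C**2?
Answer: -1650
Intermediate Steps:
E(j, J) = J*j/2 (E(j, J) = (j*J)/2 = (J*j)/2 = J*j/2)
m(C) = 7 - C**2/3
(u*m(E(-2, 4)))*o = (33*(7 - ((1/2)*4*(-2))**2/3))*(-30) = (33*(7 - 1/3*(-4)**2))*(-30) = (33*(7 - 1/3*16))*(-30) = (33*(7 - 16/3))*(-30) = (33*(5/3))*(-30) = 55*(-30) = -1650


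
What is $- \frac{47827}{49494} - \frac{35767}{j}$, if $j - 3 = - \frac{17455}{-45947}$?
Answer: $- \frac{40672595649599}{3843110112} \approx -10583.0$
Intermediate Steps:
$j = \frac{155296}{45947}$ ($j = 3 - \frac{17455}{-45947} = 3 - - \frac{17455}{45947} = 3 + \frac{17455}{45947} = \frac{155296}{45947} \approx 3.3799$)
$- \frac{47827}{49494} - \frac{35767}{j} = - \frac{47827}{49494} - \frac{35767}{\frac{155296}{45947}} = \left(-47827\right) \frac{1}{49494} - \frac{1643386349}{155296} = - \frac{47827}{49494} - \frac{1643386349}{155296} = - \frac{40672595649599}{3843110112}$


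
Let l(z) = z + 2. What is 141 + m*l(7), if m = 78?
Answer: 843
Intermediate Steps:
l(z) = 2 + z
141 + m*l(7) = 141 + 78*(2 + 7) = 141 + 78*9 = 141 + 702 = 843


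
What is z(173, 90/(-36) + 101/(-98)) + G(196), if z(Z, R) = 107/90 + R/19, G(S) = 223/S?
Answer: 358759/167580 ≈ 2.1408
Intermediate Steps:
z(Z, R) = 107/90 + R/19 (z(Z, R) = 107*(1/90) + R*(1/19) = 107/90 + R/19)
z(173, 90/(-36) + 101/(-98)) + G(196) = (107/90 + (90/(-36) + 101/(-98))/19) + 223/196 = (107/90 + (90*(-1/36) + 101*(-1/98))/19) + 223*(1/196) = (107/90 + (-5/2 - 101/98)/19) + 223/196 = (107/90 + (1/19)*(-173/49)) + 223/196 = (107/90 - 173/931) + 223/196 = 84047/83790 + 223/196 = 358759/167580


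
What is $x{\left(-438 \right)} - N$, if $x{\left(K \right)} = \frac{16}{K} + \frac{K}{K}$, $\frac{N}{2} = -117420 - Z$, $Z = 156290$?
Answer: $\frac{119885191}{219} \approx 5.4742 \cdot 10^{5}$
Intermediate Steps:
$N = -547420$ ($N = 2 \left(-117420 - 156290\right) = 2 \left(-273710\right) = -547420$)
$x{\left(K \right)} = 1 + \frac{16}{K}$ ($x{\left(K \right)} = \frac{16}{K} + 1 = 1 + \frac{16}{K}$)
$x{\left(-438 \right)} - N = \frac{16 - 438}{-438} - -547420 = \left(- \frac{1}{438}\right) \left(-422\right) + 547420 = \frac{211}{219} + 547420 = \frac{119885191}{219}$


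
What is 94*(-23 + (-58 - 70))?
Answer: -14194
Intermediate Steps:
94*(-23 + (-58 - 70)) = 94*(-23 - 128) = 94*(-151) = -14194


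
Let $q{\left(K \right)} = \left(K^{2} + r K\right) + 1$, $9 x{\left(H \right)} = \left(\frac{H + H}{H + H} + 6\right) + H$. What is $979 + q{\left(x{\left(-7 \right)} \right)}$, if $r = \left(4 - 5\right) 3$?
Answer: $980$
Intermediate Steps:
$r = -3$ ($r = \left(-1\right) 3 = -3$)
$x{\left(H \right)} = \frac{7}{9} + \frac{H}{9}$ ($x{\left(H \right)} = \frac{\left(\frac{H + H}{H + H} + 6\right) + H}{9} = \frac{\left(\frac{2 H}{2 H} + 6\right) + H}{9} = \frac{\left(2 H \frac{1}{2 H} + 6\right) + H}{9} = \frac{\left(1 + 6\right) + H}{9} = \frac{7 + H}{9} = \frac{7}{9} + \frac{H}{9}$)
$q{\left(K \right)} = 1 + K^{2} - 3 K$ ($q{\left(K \right)} = \left(K^{2} - 3 K\right) + 1 = 1 + K^{2} - 3 K$)
$979 + q{\left(x{\left(-7 \right)} \right)} = 979 + \left(1 + \left(\frac{7}{9} + \frac{1}{9} \left(-7\right)\right)^{2} - 3 \left(\frac{7}{9} + \frac{1}{9} \left(-7\right)\right)\right) = 979 + \left(1 + \left(\frac{7}{9} - \frac{7}{9}\right)^{2} - 3 \left(\frac{7}{9} - \frac{7}{9}\right)\right) = 979 + \left(1 + 0^{2} - 0\right) = 979 + \left(1 + 0 + 0\right) = 979 + 1 = 980$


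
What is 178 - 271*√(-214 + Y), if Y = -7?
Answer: 178 - 271*I*√221 ≈ 178.0 - 4028.7*I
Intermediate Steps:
178 - 271*√(-214 + Y) = 178 - 271*√(-214 - 7) = 178 - 271*I*√221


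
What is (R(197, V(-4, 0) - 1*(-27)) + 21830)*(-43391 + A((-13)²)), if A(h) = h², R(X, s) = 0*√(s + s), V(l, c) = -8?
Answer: -323738900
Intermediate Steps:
R(X, s) = 0 (R(X, s) = 0*√(2*s) = 0*(√2*√s) = 0)
(R(197, V(-4, 0) - 1*(-27)) + 21830)*(-43391 + A((-13)²)) = (0 + 21830)*(-43391 + ((-13)²)²) = 21830*(-43391 + 169²) = 21830*(-43391 + 28561) = 21830*(-14830) = -323738900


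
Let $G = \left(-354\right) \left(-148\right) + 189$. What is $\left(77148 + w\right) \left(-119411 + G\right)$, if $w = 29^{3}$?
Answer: $-6785717710$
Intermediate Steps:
$G = 52581$ ($G = 52392 + 189 = 52581$)
$w = 24389$
$\left(77148 + w\right) \left(-119411 + G\right) = \left(77148 + 24389\right) \left(-119411 + 52581\right) = 101537 \left(-66830\right) = -6785717710$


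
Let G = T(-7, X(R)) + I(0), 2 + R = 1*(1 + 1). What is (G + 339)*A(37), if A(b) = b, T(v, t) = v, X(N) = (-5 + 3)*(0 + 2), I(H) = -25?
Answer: 11359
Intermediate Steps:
R = 0 (R = -2 + 1*(1 + 1) = -2 + 1*2 = -2 + 2 = 0)
X(N) = -4 (X(N) = -2*2 = -4)
G = -32 (G = -7 - 25 = -32)
(G + 339)*A(37) = (-32 + 339)*37 = 307*37 = 11359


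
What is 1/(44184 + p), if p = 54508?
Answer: 1/98692 ≈ 1.0133e-5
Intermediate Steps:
1/(44184 + p) = 1/(44184 + 54508) = 1/98692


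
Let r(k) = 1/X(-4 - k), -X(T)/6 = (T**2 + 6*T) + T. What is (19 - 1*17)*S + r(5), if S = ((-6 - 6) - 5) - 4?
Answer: -4537/108 ≈ -42.009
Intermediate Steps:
X(T) = -42*T - 6*T**2 (X(T) = -6*((T**2 + 6*T) + T) = -6*(T**2 + 7*T) = -42*T - 6*T**2)
S = -21 (S = (-12 - 5) - 4 = -17 - 4 = -21)
r(k) = -1/(6*(-4 - k)*(3 - k)) (r(k) = 1/(-6*(-4 - k)*(7 + (-4 - k))) = 1/(-6*(-4 - k)*(3 - k)) = -1/(6*(-4 - k)*(3 - k)))
(19 - 1*17)*S + r(5) = (19 - 1*17)*(-21) - 1/(6*(-3 + 5)*(4 + 5)) = (19 - 17)*(-21) - 1/6/(2*9) = 2*(-21) - 1/6*1/2*1/9 = -42 - 1/108 = -4537/108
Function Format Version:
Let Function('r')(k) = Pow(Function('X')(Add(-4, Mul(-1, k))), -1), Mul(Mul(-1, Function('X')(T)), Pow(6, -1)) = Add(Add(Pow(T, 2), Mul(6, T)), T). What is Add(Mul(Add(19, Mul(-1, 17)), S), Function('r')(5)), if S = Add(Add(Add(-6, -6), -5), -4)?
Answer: Rational(-4537, 108) ≈ -42.009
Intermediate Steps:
Function('X')(T) = Add(Mul(-42, T), Mul(-6, Pow(T, 2))) (Function('X')(T) = Mul(-6, Add(Add(Pow(T, 2), Mul(6, T)), T)) = Mul(-6, Add(Pow(T, 2), Mul(7, T))) = Add(Mul(-42, T), Mul(-6, Pow(T, 2))))
S = -21 (S = Add(Add(-12, -5), -4) = Add(-17, -4) = -21)
Function('r')(k) = Mul(Rational(-1, 6), Pow(Add(-4, Mul(-1, k)), -1), Pow(Add(3, Mul(-1, k)), -1)) (Function('r')(k) = Pow(Mul(-6, Add(-4, Mul(-1, k)), Add(7, Add(-4, Mul(-1, k)))), -1) = Pow(Mul(-6, Add(-4, Mul(-1, k)), Add(3, Mul(-1, k))), -1) = Mul(Rational(-1, 6), Pow(Add(-4, Mul(-1, k)), -1), Pow(Add(3, Mul(-1, k)), -1)))
Add(Mul(Add(19, Mul(-1, 17)), S), Function('r')(5)) = Add(Mul(Add(19, Mul(-1, 17)), -21), Mul(Rational(-1, 6), Pow(Add(-3, 5), -1), Pow(Add(4, 5), -1))) = Add(Mul(Add(19, -17), -21), Mul(Rational(-1, 6), Pow(2, -1), Pow(9, -1))) = Add(Mul(2, -21), Mul(Rational(-1, 6), Rational(1, 2), Rational(1, 9))) = Add(-42, Rational(-1, 108)) = Rational(-4537, 108)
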